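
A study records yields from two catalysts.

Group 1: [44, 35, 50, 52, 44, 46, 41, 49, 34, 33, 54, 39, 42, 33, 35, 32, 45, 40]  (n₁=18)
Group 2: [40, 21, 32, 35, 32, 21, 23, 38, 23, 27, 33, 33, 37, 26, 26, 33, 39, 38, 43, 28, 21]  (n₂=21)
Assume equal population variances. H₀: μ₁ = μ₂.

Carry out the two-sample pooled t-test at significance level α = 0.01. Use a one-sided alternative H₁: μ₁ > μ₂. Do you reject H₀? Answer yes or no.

x̄₁=41.556, s₁=6.964, n₁=18
x̄₂=30.905, s₂=6.913, n₂=21
s_p² = [17·6.964² + 20·6.913²]/37 = 48.1150
SE = √(s_p²·(1/18+1/21)) = 2.2281
t = (41.556−30.905)/2.2281 = 4.7803
df = 37
p-value (one-sided, H₁ greater) = 0.00001
At α=0.01: p < α → reject H₀

reject H₀: yes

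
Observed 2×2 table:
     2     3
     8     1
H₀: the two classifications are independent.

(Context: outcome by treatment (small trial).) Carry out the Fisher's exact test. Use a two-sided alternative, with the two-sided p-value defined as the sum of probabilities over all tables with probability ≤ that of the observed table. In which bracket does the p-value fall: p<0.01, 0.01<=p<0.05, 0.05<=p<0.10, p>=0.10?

Margins: r₁=5, r₂=9, c₁=10, c₂=4, n=14
p_obs = C(5,2)·C(9,8)/C(14,10); sum pmf over tables with pmf ≤ p_obs
p-value (two-sided) = 0.09491
→ bracket: 0.05<=p<0.10

p-value bracket: 0.05<=p<0.10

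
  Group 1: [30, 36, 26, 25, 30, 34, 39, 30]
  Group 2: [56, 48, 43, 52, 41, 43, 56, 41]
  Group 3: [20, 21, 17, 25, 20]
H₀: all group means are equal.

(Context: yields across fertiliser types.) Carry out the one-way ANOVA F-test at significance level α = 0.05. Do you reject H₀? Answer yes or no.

reject H₀: yes

Group means [31.25, 47.50, 20.60], grand mean 34.905
SSB = Σnᵢ(x̄ᵢ−x̄)² = 2399.110; SSW = ΣΣ(x−x̄ᵢ)² = 484.700
MSB = 2399.110/2 = 1199.5548; MSW = 484.700/18 = 26.9278
F = MSB/MSW = 44.5471
df = (2, 18)
p-value (upper-tail) = 0.00000
At α=0.05: p < α → reject H₀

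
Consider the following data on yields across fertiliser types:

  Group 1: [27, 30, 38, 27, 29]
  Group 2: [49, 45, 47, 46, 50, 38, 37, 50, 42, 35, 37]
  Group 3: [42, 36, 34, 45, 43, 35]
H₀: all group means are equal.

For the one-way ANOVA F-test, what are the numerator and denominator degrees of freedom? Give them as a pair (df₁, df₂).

k = 3 groups, N = 22 total
df = (k−1, N−k) = (3−1, 22−3) = (2, 19)

degrees of freedom = [2, 19]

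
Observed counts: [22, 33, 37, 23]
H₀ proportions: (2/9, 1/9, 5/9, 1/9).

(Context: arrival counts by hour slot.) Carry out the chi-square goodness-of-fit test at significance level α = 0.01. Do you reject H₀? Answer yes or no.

n = 115; E_i = n·p_i = [25.56, 12.78, 63.89, 12.78]
χ² = (22−25.56)²/25.56 + (33−12.78)²/12.78 + (37−63.89)²/63.89 + (23−12.78)²/12.78 = 51.9930
df = 3
p-value (upper-tail) = 0.00000
At α=0.01: p < α → reject H₀

reject H₀: yes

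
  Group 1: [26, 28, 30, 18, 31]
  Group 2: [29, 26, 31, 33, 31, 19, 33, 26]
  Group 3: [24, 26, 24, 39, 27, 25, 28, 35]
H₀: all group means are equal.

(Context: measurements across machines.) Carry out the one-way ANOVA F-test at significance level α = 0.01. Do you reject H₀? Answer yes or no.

Group means [26.60, 28.50, 28.50], grand mean 28.048
SSB = Σnᵢ(x̄ᵢ−x̄)² = 13.752; SSW = ΣΣ(x−x̄ᵢ)² = 477.200
MSB = 13.752/2 = 6.8762; MSW = 477.200/18 = 26.5111
F = MSB/MSW = 0.2594
df = (2, 18)
p-value (upper-tail) = 0.77437
At α=0.01: p ≥ α → fail to reject H₀

reject H₀: no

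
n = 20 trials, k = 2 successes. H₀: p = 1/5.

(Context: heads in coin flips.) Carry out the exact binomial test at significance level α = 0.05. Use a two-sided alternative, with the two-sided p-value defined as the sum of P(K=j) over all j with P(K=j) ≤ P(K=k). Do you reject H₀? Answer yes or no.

Exact binomial: n=20, k=2, p₀=1/5=0.2000
P(X=j) = C(n,j)·p₀^j·(1−p₀)^(n−j); p = Σ P(X=j) over j with P(X=j) ≤ P(X=2)
p-value (two-sided) = 0.40188
At α=0.05: p ≥ α → fail to reject H₀

reject H₀: no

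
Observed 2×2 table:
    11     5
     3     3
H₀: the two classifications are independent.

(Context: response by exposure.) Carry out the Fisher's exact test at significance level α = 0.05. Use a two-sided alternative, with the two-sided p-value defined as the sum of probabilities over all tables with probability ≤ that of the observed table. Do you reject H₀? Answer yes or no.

Margins: r₁=16, r₂=6, c₁=14, c₂=8, n=22
p_obs = C(16,11)·C(6,3)/C(22,14); sum pmf over tables with pmf ≤ p_obs
p-value (two-sided) = 0.62436
At α=0.05: p ≥ α → fail to reject H₀

reject H₀: no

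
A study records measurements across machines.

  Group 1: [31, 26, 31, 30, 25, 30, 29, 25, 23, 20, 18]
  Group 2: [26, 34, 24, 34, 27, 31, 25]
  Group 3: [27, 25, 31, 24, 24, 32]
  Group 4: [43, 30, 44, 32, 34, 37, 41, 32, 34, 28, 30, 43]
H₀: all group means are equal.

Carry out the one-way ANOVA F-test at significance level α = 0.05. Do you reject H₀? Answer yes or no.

Group means [26.18, 28.71, 27.17, 35.67], grand mean 30.000
SSB = Σnᵢ(x̄ᵢ−x̄)² = 605.435; SSW = ΣΣ(x−x̄ᵢ)² = 734.565
MSB = 605.435/3 = 201.8117; MSW = 734.565/32 = 22.9552
F = MSB/MSW = 8.7916
df = (3, 32)
p-value (upper-tail) = 0.00021
At α=0.05: p < α → reject H₀

reject H₀: yes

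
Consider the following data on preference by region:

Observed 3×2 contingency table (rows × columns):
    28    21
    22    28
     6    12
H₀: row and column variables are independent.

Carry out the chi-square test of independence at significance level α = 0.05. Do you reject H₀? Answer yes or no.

Row totals [49, 50, 18], col totals [56, 61], n=117
χ² = (28−23.45)²/23.45 + (21−25.55)²/25.55 + (22−23.93)²/23.93 + (28−26.07)²/26.07 + (6−8.62)²/8.62 + (12−9.38)²/9.38 = 3.5127
df = 2
p-value (upper-tail) = 0.17267
At α=0.05: p ≥ α → fail to reject H₀

reject H₀: no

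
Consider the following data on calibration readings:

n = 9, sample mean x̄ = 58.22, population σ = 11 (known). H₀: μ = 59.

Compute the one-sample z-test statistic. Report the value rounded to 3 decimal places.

test statistic = -0.213

SE = σ/√n = 11/√9 = 3.6667
z = (x̄−μ₀)/SE = (58.22−59)/3.6667 = -0.2127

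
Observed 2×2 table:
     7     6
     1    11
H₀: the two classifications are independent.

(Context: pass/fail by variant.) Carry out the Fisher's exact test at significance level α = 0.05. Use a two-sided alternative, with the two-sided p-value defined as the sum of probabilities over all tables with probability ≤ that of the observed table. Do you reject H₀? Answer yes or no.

Margins: r₁=13, r₂=12, c₁=8, c₂=17, n=25
p_obs = C(13,7)·C(12,1)/C(25,8); sum pmf over tables with pmf ≤ p_obs
p-value (two-sided) = 0.03021
At α=0.05: p < α → reject H₀

reject H₀: yes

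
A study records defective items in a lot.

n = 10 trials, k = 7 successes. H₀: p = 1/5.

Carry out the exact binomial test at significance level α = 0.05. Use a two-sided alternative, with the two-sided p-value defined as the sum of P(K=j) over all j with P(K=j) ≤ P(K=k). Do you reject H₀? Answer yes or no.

reject H₀: yes

Exact binomial: n=10, k=7, p₀=1/5=0.2000
P(X=j) = C(n,j)·p₀^j·(1−p₀)^(n−j); p = Σ P(X=j) over j with P(X=j) ≤ P(X=7)
p-value (two-sided) = 0.00086
At α=0.05: p < α → reject H₀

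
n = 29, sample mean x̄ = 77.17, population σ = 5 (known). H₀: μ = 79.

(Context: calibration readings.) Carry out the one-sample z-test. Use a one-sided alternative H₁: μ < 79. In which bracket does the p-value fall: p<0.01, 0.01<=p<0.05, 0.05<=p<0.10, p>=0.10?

p-value bracket: 0.01<=p<0.05

SE = σ/√n = 5/√29 = 0.9285
z = (x̄−μ₀)/SE = (77.17−79)/0.9285 = -1.9710
p-value (one-sided, H₁ less) = 0.02436
→ bracket: 0.01<=p<0.05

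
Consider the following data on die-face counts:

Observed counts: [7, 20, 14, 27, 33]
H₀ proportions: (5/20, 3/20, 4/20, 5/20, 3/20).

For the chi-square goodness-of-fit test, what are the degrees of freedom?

degrees of freedom = 4

df = k − 1 = 5 − 1 = 4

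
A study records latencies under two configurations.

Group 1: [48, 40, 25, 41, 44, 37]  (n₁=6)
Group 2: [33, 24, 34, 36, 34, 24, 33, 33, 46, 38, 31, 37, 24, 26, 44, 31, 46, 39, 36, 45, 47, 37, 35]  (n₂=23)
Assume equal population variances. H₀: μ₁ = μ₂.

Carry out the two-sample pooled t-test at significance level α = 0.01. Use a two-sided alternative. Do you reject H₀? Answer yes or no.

reject H₀: no

x̄₁=39.167, s₁=7.885, n₁=6
x̄₂=35.348, s₂=7.036, n₂=23
s_p² = [5·7.885² + 22·7.036²]/27 = 51.8537
SE = √(s_p²·(1/6+1/23)) = 3.3010
t = (39.167−35.348)/3.3010 = 1.1569
df = 27
p-value (two-sided) = 0.25746
At α=0.01: p ≥ α → fail to reject H₀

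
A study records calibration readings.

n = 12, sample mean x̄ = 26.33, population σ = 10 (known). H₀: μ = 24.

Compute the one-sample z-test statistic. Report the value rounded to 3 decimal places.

SE = σ/√n = 10/√12 = 2.8868
z = (x̄−μ₀)/SE = (26.33−24)/2.8868 = 0.8071

test statistic = 0.807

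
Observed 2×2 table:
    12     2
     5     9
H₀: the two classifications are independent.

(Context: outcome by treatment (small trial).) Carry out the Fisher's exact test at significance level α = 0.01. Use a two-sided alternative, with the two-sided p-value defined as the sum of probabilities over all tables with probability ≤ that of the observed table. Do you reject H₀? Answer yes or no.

reject H₀: no

Margins: r₁=14, r₂=14, c₁=17, c₂=11, n=28
p_obs = C(14,12)·C(14,5)/C(28,17); sum pmf over tables with pmf ≤ p_obs
p-value (two-sided) = 0.01831
At α=0.01: p ≥ α → fail to reject H₀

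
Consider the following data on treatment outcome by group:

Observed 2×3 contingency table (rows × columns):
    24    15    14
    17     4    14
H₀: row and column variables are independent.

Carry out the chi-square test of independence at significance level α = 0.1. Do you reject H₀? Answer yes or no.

reject H₀: no

Row totals [53, 35], col totals [41, 19, 28], n=88
χ² = (24−24.69)²/24.69 + (15−11.44)²/11.44 + (14−16.86)²/16.86 + (17−16.31)²/16.31 + (4−7.56)²/7.56 + (14−11.14)²/11.14 = 4.0512
df = 2
p-value (upper-tail) = 0.13191
At α=0.1: p ≥ α → fail to reject H₀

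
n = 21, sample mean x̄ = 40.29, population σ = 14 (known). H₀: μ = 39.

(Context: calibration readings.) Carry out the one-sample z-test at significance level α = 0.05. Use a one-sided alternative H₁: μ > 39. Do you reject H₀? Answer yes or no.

SE = σ/√n = 14/√21 = 3.0551
z = (x̄−μ₀)/SE = (40.29−39)/3.0551 = 0.4223
p-value (one-sided, H₁ greater) = 0.33642
At α=0.05: p ≥ α → fail to reject H₀

reject H₀: no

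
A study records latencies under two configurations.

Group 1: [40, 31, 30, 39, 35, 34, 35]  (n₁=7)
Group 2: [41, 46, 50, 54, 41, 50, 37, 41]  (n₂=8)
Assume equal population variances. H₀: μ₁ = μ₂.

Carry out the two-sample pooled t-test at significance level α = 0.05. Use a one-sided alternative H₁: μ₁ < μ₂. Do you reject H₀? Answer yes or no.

x̄₁=34.857, s₁=3.716, n₁=7
x̄₂=45.000, s₂=5.904, n₂=8
s_p² = [6·3.716² + 7·5.904²]/13 = 25.1429
SE = √(s_p²·(1/7+1/8)) = 2.5951
t = (34.857−45.000)/2.5951 = -3.9084
df = 13
p-value (one-sided, H₁ less) = 0.00090
At α=0.05: p < α → reject H₀

reject H₀: yes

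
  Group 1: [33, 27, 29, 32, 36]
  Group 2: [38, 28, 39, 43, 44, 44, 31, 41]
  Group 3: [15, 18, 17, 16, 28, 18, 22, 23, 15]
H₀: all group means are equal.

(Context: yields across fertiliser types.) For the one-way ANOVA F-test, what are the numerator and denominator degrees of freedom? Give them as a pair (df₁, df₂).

degrees of freedom = [2, 19]

k = 3 groups, N = 22 total
df = (k−1, N−k) = (3−1, 22−3) = (2, 19)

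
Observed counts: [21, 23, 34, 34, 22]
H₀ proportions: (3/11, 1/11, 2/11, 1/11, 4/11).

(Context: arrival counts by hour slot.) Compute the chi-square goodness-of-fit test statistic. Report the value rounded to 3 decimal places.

n = 134; E_i = n·p_i = [36.55, 12.18, 24.36, 12.18, 48.73]
χ² = (21−36.55)²/36.55 + (23−12.18)²/12.18 + (34−24.36)²/24.36 + (34−12.18)²/12.18 + (22−48.73)²/48.73 = 73.7687
df = 4

test statistic = 73.769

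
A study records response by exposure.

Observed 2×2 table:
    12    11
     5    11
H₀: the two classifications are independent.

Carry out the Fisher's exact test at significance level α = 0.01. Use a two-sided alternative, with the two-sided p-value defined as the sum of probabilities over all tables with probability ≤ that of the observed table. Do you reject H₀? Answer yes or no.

reject H₀: no

Margins: r₁=23, r₂=16, c₁=17, c₂=22, n=39
p_obs = C(23,12)·C(16,5)/C(39,17); sum pmf over tables with pmf ≤ p_obs
p-value (two-sided) = 0.32513
At α=0.01: p ≥ α → fail to reject H₀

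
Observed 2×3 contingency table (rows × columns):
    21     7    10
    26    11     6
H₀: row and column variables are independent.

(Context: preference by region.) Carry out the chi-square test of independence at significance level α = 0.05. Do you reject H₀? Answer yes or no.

reject H₀: no

Row totals [38, 43], col totals [47, 18, 16], n=81
χ² = (21−22.05)²/22.05 + (7−8.44)²/8.44 + (10−7.51)²/7.51 + (26−24.95)²/24.95 + (11−9.56)²/9.56 + (6−8.49)²/8.49 = 2.1202
df = 2
p-value (upper-tail) = 0.34641
At α=0.05: p ≥ α → fail to reject H₀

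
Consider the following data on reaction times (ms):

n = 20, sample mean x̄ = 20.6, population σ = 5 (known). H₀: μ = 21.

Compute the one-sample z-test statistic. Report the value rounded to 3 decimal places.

SE = σ/√n = 5/√20 = 1.1180
z = (x̄−μ₀)/SE = (20.6−21)/1.1180 = -0.3578

test statistic = -0.358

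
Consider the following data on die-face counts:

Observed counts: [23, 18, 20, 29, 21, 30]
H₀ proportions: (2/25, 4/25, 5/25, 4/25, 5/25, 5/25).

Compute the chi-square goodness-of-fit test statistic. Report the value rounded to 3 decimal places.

n = 141; E_i = n·p_i = [11.28, 22.56, 28.20, 22.56, 28.20, 28.20]
χ² = (23−11.28)²/11.28 + (18−22.56)²/22.56 + (20−28.20)²/28.20 + (29−22.56)²/22.56 + (21−28.20)²/28.20 + (30−28.20)²/28.20 = 19.2748
df = 5

test statistic = 19.275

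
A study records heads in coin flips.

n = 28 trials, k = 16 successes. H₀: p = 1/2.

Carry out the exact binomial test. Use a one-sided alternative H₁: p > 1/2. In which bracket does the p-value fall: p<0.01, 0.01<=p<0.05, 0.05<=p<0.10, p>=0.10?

Exact binomial: n=28, k=16, p₀=1/2=0.5000
P(X≥16) from Σ C(n,i)·p₀^i·(1−p₀)^(n−i)
p-value (one-sided, H₁ greater) = 0.28579
→ bracket: p>=0.10

p-value bracket: p>=0.10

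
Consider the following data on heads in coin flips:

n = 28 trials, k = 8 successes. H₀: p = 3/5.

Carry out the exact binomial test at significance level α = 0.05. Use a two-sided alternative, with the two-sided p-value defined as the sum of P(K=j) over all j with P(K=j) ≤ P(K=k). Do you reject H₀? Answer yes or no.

reject H₀: yes

Exact binomial: n=28, k=8, p₀=3/5=0.6000
P(X=j) = C(n,j)·p₀^j·(1−p₀)^(n−j); p = Σ P(X=j) over j with P(X=j) ≤ P(X=8)
p-value (two-sided) = 0.00087
At α=0.05: p < α → reject H₀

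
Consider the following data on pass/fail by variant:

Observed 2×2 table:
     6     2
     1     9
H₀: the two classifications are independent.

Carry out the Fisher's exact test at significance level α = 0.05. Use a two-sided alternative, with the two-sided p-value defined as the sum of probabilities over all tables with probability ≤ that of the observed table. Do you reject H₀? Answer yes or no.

Margins: r₁=8, r₂=10, c₁=7, c₂=11, n=18
p_obs = C(8,6)·C(10,1)/C(18,7); sum pmf over tables with pmf ≤ p_obs
p-value (two-sided) = 0.01282
At α=0.05: p < α → reject H₀

reject H₀: yes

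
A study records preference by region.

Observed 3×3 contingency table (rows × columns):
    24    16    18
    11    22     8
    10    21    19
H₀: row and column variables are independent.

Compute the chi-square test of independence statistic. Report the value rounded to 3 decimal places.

test statistic = 11.081

Row totals [58, 41, 50], col totals [45, 59, 45], n=149
χ² = (24−17.52)²/17.52 + (16−22.97)²/22.97 + (18−17.52)²/17.52 + (11−12.38)²/12.38 + (22−16.23)²/16.23 + (8−12.38)²/12.38 + (10−15.10)²/15.10 + (21−19.80)²/19.80 + (19−15.10)²/15.10 = 11.0814
df = 4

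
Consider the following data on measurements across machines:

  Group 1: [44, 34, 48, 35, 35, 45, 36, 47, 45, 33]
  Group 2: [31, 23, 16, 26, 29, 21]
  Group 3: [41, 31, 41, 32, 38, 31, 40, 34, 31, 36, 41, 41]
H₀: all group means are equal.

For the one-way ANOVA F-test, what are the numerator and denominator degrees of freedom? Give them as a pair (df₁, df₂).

degrees of freedom = [2, 25]

k = 3 groups, N = 28 total
df = (k−1, N−k) = (3−1, 28−3) = (2, 25)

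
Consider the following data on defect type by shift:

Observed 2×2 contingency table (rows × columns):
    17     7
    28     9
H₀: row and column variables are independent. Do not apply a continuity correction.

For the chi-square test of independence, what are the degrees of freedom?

degrees of freedom = 1

df = (r−1)(c−1) = (2−1)·(2−1) = 1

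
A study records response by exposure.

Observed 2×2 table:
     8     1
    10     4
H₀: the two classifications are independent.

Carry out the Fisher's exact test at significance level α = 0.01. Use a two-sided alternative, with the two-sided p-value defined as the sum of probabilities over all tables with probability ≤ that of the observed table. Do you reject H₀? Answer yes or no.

Margins: r₁=9, r₂=14, c₁=18, c₂=5, n=23
p_obs = C(9,8)·C(14,10)/C(23,18); sum pmf over tables with pmf ≤ p_obs
p-value (two-sided) = 0.61057
At α=0.01: p ≥ α → fail to reject H₀

reject H₀: no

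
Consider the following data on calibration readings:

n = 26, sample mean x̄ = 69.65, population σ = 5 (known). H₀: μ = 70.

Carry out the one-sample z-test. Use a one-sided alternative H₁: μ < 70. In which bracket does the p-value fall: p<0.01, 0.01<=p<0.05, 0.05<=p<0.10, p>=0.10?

SE = σ/√n = 5/√26 = 0.9806
z = (x̄−μ₀)/SE = (69.65−70)/0.9806 = -0.3569
p-value (one-sided, H₁ less) = 0.36057
→ bracket: p>=0.10

p-value bracket: p>=0.10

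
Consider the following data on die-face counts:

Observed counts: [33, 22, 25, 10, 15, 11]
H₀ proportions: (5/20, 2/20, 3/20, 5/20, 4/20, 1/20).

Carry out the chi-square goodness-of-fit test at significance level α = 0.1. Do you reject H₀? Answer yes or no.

reject H₀: yes

n = 116; E_i = n·p_i = [29.00, 11.60, 17.40, 29.00, 23.20, 5.80]
χ² = (33−29.00)²/29.00 + (22−11.60)²/11.60 + (25−17.40)²/17.40 + (10−29.00)²/29.00 + (15−23.20)²/23.20 + (11−5.80)²/5.80 = 33.2040
df = 5
p-value (upper-tail) = 0.00000
At α=0.1: p < α → reject H₀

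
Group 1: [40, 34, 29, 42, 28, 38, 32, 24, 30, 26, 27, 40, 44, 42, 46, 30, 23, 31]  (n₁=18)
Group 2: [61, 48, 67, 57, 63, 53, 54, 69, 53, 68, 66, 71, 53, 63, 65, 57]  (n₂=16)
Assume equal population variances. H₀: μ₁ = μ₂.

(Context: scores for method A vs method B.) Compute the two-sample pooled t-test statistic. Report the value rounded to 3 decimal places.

test statistic = -10.929

x̄₁=33.667, s₁=7.268, n₁=18
x̄₂=60.500, s₂=7.005, n₂=16
s_p² = [17·7.268² + 15·7.005²]/32 = 51.0625
SE = √(s_p²·(1/18+1/16)) = 2.4552
t = (33.667−60.500)/2.4552 = -10.9290
df = 32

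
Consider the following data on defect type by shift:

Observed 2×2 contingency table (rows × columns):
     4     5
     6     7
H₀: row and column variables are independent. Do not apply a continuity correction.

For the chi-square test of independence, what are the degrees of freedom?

degrees of freedom = 1

df = (r−1)(c−1) = (2−1)·(2−1) = 1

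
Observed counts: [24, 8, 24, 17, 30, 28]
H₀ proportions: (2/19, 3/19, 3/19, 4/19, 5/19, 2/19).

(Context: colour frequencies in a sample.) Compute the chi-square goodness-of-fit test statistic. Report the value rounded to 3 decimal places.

n = 131; E_i = n·p_i = [13.79, 20.68, 20.68, 27.58, 34.47, 13.79]
χ² = (24−13.79)²/13.79 + (8−20.68)²/20.68 + (24−20.68)²/20.68 + (17−27.58)²/27.58 + (30−34.47)²/34.47 + (28−13.79)²/13.79 = 35.1533
df = 5

test statistic = 35.153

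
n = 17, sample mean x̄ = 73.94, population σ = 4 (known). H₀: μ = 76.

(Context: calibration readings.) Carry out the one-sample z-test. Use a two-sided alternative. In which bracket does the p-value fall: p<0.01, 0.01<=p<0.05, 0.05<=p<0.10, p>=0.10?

p-value bracket: 0.01<=p<0.05

SE = σ/√n = 4/√17 = 0.9701
z = (x̄−μ₀)/SE = (73.94−76)/0.9701 = -2.1234
p-value (two-sided) = 0.03372
→ bracket: 0.01<=p<0.05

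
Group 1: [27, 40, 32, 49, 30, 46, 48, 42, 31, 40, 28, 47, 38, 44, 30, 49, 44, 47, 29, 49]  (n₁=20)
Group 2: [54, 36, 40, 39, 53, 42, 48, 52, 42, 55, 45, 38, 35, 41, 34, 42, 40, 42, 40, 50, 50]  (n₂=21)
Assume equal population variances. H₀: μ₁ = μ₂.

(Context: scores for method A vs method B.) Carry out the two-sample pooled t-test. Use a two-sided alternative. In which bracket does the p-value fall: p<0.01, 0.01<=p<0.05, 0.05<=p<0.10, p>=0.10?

x̄₁=39.500, s₁=8.127, n₁=20
x̄₂=43.714, s₂=6.451, n₂=21
s_p² = [19·8.127² + 20·6.451²]/39 = 53.5201
SE = √(s_p²·(1/20+1/21)) = 2.2857
t = (39.500−43.714)/2.2857 = -1.8437
df = 39
p-value (two-sided) = 0.07283
→ bracket: 0.05<=p<0.10

p-value bracket: 0.05<=p<0.10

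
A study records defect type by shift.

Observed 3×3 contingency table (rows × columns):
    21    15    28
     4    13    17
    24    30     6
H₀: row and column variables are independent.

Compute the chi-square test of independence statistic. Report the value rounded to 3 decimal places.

test statistic = 26.814

Row totals [64, 34, 60], col totals [49, 58, 51], n=158
χ² = (21−19.85)²/19.85 + (15−23.49)²/23.49 + (28−20.66)²/20.66 + (4−10.54)²/10.54 + (13−12.48)²/12.48 + (17−10.97)²/10.97 + (24−18.61)²/18.61 + (30−22.03)²/22.03 + (6−19.37)²/19.37 = 26.8141
df = 4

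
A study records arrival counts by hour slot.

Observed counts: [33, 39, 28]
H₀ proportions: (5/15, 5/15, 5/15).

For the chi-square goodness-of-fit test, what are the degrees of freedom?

degrees of freedom = 2

df = k − 1 = 3 − 1 = 2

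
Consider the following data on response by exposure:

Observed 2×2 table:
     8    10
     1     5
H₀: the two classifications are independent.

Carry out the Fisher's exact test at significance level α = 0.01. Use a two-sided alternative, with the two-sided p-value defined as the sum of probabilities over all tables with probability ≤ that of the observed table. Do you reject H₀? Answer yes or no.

reject H₀: no

Margins: r₁=18, r₂=6, c₁=9, c₂=15, n=24
p_obs = C(18,8)·C(6,1)/C(24,9); sum pmf over tables with pmf ≤ p_obs
p-value (two-sided) = 0.35095
At α=0.01: p ≥ α → fail to reject H₀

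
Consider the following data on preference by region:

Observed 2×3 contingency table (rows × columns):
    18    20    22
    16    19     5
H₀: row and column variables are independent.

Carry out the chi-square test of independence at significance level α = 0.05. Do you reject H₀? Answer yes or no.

Row totals [60, 40], col totals [34, 39, 27], n=100
χ² = (18−20.40)²/20.40 + (20−23.40)²/23.40 + (22−16.20)²/16.20 + (16−13.60)²/13.60 + (19−15.60)²/15.60 + (5−10.80)²/10.80 = 7.1323
df = 2
p-value (upper-tail) = 0.02826
At α=0.05: p < α → reject H₀

reject H₀: yes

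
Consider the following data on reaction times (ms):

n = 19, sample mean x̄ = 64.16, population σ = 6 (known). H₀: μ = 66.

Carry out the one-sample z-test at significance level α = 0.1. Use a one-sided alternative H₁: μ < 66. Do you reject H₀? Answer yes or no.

reject H₀: yes

SE = σ/√n = 6/√19 = 1.3765
z = (x̄−μ₀)/SE = (64.16−66)/1.3765 = -1.3367
p-value (one-sided, H₁ less) = 0.09066
At α=0.1: p < α → reject H₀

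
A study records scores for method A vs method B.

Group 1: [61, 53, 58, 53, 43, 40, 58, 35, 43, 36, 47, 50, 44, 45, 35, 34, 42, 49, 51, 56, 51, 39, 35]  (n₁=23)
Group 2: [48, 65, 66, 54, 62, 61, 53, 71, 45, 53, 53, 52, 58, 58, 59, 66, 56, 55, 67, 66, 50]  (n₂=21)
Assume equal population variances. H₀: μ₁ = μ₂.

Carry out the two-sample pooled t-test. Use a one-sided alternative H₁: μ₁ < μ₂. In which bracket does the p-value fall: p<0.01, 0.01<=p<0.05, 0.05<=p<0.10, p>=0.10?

x̄₁=46.000, s₁=8.307, n₁=23
x̄₂=58.000, s₂=7.036, n₂=21
s_p² = [22·8.307² + 20·7.036²]/42 = 59.7143
SE = √(s_p²·(1/23+1/21)) = 2.3323
t = (46.000−58.000)/2.3323 = -5.1450
df = 42
p-value (one-sided, H₁ less) = 0.00000
→ bracket: p<0.01

p-value bracket: p<0.01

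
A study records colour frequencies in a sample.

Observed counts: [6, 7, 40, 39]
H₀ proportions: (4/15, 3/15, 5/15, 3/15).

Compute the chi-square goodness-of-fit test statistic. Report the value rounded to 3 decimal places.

test statistic = 46.967

n = 92; E_i = n·p_i = [24.53, 18.40, 30.67, 18.40]
χ² = (6−24.53)²/24.53 + (7−18.40)²/18.40 + (40−30.67)²/30.67 + (39−18.40)²/18.40 = 46.9674
df = 3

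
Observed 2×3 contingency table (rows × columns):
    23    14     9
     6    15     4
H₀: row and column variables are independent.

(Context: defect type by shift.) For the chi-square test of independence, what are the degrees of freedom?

df = (r−1)(c−1) = (2−1)·(3−1) = 2

degrees of freedom = 2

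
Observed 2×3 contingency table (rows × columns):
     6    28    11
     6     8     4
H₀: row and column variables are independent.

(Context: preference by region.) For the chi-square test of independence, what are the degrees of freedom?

degrees of freedom = 2

df = (r−1)(c−1) = (2−1)·(3−1) = 2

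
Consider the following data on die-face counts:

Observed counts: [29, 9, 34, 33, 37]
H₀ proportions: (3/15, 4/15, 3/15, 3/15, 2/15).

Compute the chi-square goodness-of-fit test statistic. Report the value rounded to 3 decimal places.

test statistic = 41.107

n = 142; E_i = n·p_i = [28.40, 37.87, 28.40, 28.40, 18.93]
χ² = (29−28.40)²/28.40 + (9−37.87)²/37.87 + (34−28.40)²/28.40 + (33−28.40)²/28.40 + (37−18.93)²/18.93 = 41.1074
df = 4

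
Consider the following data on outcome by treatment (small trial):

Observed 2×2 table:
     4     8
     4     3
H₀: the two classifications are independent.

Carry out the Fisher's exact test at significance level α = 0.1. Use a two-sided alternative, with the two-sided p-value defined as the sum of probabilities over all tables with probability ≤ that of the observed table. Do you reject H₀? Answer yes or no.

Margins: r₁=12, r₂=7, c₁=8, c₂=11, n=19
p_obs = C(12,4)·C(7,4)/C(19,8); sum pmf over tables with pmf ≤ p_obs
p-value (two-sided) = 0.37652
At α=0.1: p ≥ α → fail to reject H₀

reject H₀: no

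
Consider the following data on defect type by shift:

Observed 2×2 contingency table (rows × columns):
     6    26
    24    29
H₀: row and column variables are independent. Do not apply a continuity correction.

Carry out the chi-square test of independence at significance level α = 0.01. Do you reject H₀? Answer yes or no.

Row totals [32, 53], col totals [30, 55], n=85
χ² = (6−11.29)²/11.29 + (26−20.71)²/20.71 + (24−18.71)²/18.71 + (29−34.29)²/34.29 = 6.1508
df = 1
p-value (upper-tail) = 0.01313
At α=0.01: p ≥ α → fail to reject H₀

reject H₀: no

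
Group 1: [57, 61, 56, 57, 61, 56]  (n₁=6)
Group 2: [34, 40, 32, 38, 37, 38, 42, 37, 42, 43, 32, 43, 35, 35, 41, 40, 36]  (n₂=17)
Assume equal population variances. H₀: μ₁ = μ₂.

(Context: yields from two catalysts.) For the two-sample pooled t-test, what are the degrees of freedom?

df = n₁ + n₂ − 2 = 6 + 17 − 2 = 21

degrees of freedom = 21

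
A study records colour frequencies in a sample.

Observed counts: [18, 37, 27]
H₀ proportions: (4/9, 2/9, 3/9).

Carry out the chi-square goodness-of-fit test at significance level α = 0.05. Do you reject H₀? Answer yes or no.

n = 82; E_i = n·p_i = [36.44, 18.22, 27.33]
χ² = (18−36.44)²/36.44 + (37−18.22)²/18.22 + (27−27.33)²/27.33 = 28.6890
df = 2
p-value (upper-tail) = 0.00000
At α=0.05: p < α → reject H₀

reject H₀: yes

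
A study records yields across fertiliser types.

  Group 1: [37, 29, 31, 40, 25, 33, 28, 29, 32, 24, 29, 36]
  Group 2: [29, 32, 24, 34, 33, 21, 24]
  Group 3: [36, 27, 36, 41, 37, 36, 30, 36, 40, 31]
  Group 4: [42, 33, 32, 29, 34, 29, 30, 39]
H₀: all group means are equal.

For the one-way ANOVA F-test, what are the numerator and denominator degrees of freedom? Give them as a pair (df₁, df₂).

degrees of freedom = [3, 33]

k = 4 groups, N = 37 total
df = (k−1, N−k) = (4−1, 37−4) = (3, 33)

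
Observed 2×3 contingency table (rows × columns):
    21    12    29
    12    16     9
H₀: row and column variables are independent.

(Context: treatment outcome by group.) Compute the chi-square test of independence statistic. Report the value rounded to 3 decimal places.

test statistic = 7.732

Row totals [62, 37], col totals [33, 28, 38], n=99
χ² = (21−20.67)²/20.67 + (12−17.54)²/17.54 + (29−23.80)²/23.80 + (12−12.33)²/12.33 + (16−10.46)²/10.46 + (9−14.20)²/14.20 = 7.7322
df = 2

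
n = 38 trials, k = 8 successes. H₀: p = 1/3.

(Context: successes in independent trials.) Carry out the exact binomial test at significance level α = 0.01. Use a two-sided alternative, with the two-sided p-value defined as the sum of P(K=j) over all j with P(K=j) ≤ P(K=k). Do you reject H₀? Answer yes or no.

reject H₀: no

Exact binomial: n=38, k=8, p₀=1/3=0.3333
P(X=j) = C(n,j)·p₀^j·(1−p₀)^(n−j); p = Σ P(X=j) over j with P(X=j) ≤ P(X=8)
p-value (two-sided) = 0.12280
At α=0.01: p ≥ α → fail to reject H₀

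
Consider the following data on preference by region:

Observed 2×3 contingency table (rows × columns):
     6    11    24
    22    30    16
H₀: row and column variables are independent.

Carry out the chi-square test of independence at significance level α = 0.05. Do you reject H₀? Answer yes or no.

reject H₀: yes

Row totals [41, 68], col totals [28, 41, 40], n=109
χ² = (6−10.53)²/10.53 + (11−15.42)²/15.42 + (24−15.05)²/15.05 + (22−17.47)²/17.47 + (30−25.58)²/25.58 + (16−24.95)²/24.95 = 13.7003
df = 2
p-value (upper-tail) = 0.00106
At α=0.05: p < α → reject H₀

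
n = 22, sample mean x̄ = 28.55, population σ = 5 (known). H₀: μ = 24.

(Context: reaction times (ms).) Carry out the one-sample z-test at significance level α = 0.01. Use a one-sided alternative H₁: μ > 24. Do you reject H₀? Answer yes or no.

SE = σ/√n = 5/√22 = 1.0660
z = (x̄−μ₀)/SE = (28.55−24)/1.0660 = 4.2683
p-value (one-sided, H₁ greater) = 0.00001
At α=0.01: p < α → reject H₀

reject H₀: yes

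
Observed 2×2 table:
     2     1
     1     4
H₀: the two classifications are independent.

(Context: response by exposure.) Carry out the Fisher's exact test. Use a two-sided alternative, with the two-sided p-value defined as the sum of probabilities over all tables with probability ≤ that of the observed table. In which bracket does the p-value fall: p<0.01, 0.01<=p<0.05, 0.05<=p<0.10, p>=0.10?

p-value bracket: p>=0.10

Margins: r₁=3, r₂=5, c₁=3, c₂=5, n=8
p_obs = C(3,2)·C(5,1)/C(8,3); sum pmf over tables with pmf ≤ p_obs
p-value (two-sided) = 0.46429
→ bracket: p>=0.10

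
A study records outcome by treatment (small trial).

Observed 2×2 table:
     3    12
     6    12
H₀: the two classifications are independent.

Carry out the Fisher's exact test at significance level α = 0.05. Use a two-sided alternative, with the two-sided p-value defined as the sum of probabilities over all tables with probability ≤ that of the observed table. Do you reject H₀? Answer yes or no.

reject H₀: no

Margins: r₁=15, r₂=18, c₁=9, c₂=24, n=33
p_obs = C(15,3)·C(18,6)/C(33,9); sum pmf over tables with pmf ≤ p_obs
p-value (two-sided) = 0.45849
At α=0.05: p ≥ α → fail to reject H₀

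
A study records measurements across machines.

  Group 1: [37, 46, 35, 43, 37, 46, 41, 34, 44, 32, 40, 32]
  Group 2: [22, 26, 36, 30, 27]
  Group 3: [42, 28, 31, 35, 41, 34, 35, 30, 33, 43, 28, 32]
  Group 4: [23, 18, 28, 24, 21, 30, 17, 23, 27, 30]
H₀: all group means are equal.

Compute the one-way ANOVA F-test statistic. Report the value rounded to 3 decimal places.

Group means [38.92, 28.20, 34.33, 24.10], grand mean 32.333
SSB = Σnᵢ(x̄ᵢ−x̄)² = 1331.383; SSW = ΣΣ(x−x̄ᵢ)² = 889.283
MSB = 1331.383/3 = 443.7944; MSW = 889.283/35 = 25.4081
F = MSB/MSW = 17.4667
df = (3, 35)

test statistic = 17.467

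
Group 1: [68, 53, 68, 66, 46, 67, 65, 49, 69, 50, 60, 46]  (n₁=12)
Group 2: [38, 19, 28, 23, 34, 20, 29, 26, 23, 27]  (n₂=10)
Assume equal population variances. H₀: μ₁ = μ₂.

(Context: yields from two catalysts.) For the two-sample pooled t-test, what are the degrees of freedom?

df = n₁ + n₂ − 2 = 12 + 10 − 2 = 20

degrees of freedom = 20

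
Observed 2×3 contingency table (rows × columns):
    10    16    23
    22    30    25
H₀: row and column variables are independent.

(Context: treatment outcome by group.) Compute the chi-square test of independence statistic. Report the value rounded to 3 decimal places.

Row totals [49, 77], col totals [32, 46, 48], n=126
χ² = (10−12.44)²/12.44 + (16−17.89)²/17.89 + (23−18.67)²/18.67 + (22−19.56)²/19.56 + (30−28.11)²/28.11 + (25−29.33)²/29.33 = 2.7582
df = 2

test statistic = 2.758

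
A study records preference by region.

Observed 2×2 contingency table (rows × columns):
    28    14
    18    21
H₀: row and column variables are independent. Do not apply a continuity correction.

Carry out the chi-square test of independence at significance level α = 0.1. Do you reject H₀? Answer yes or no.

Row totals [42, 39], col totals [46, 35], n=81
χ² = (28−23.85)²/23.85 + (14−18.15)²/18.15 + (18−22.15)²/22.15 + (21−16.85)²/16.85 = 3.4676
df = 1
p-value (upper-tail) = 0.06258
At α=0.1: p < α → reject H₀

reject H₀: yes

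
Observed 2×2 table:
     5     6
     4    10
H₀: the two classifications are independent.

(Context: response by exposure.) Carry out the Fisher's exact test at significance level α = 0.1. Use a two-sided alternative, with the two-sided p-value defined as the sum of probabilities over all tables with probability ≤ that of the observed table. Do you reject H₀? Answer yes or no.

reject H₀: no

Margins: r₁=11, r₂=14, c₁=9, c₂=16, n=25
p_obs = C(11,5)·C(14,4)/C(25,9); sum pmf over tables with pmf ≤ p_obs
p-value (two-sided) = 0.43408
At α=0.1: p ≥ α → fail to reject H₀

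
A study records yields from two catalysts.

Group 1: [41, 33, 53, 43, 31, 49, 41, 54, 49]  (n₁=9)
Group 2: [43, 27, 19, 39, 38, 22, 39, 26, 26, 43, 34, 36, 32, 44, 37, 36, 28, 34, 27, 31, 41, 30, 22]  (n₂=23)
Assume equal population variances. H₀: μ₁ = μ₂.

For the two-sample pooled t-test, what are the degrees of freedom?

degrees of freedom = 30

df = n₁ + n₂ − 2 = 9 + 23 − 2 = 30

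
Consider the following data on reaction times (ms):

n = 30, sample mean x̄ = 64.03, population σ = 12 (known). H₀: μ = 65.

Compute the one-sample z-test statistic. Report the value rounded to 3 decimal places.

test statistic = -0.443

SE = σ/√n = 12/√30 = 2.1909
z = (x̄−μ₀)/SE = (64.03−65)/2.1909 = -0.4427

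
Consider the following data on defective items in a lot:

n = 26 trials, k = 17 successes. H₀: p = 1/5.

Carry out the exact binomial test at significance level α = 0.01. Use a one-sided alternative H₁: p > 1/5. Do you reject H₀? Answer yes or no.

reject H₀: yes

Exact binomial: n=26, k=17, p₀=1/5=0.2000
P(X≥17) from Σ C(n,i)·p₀^i·(1−p₀)^(n−i)
p-value (one-sided, H₁ greater) = 0.00000
At α=0.01: p < α → reject H₀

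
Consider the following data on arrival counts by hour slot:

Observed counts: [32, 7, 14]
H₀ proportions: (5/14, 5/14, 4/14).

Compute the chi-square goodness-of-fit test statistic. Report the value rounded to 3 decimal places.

test statistic = 16.630

n = 53; E_i = n·p_i = [18.93, 18.93, 15.14]
χ² = (32−18.93)²/18.93 + (7−18.93)²/18.93 + (14−15.14)²/15.14 = 16.6302
df = 2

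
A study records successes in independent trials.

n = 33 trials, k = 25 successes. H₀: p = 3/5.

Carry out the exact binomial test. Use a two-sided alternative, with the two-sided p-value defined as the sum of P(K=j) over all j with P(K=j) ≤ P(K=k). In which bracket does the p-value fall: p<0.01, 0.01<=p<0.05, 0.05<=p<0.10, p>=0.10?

Exact binomial: n=33, k=25, p₀=3/5=0.6000
P(X=j) = C(n,j)·p₀^j·(1−p₀)^(n−j); p = Σ P(X=j) over j with P(X=j) ≤ P(X=25)
p-value (two-sided) = 0.07546
→ bracket: 0.05<=p<0.10

p-value bracket: 0.05<=p<0.10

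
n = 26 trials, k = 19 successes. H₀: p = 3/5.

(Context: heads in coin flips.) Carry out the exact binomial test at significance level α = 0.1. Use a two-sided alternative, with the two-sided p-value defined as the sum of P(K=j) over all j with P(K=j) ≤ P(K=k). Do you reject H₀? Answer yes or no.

Exact binomial: n=26, k=19, p₀=3/5=0.6000
P(X=j) = C(n,j)·p₀^j·(1−p₀)^(n−j); p = Σ P(X=j) over j with P(X=j) ≤ P(X=19)
p-value (two-sided) = 0.22974
At α=0.1: p ≥ α → fail to reject H₀

reject H₀: no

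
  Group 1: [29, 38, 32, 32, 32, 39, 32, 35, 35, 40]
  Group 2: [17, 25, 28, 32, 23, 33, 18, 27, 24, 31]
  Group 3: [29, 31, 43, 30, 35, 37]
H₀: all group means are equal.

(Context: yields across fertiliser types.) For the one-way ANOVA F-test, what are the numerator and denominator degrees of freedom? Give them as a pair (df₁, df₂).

k = 3 groups, N = 26 total
df = (k−1, N−k) = (3−1, 26−3) = (2, 23)

degrees of freedom = [2, 23]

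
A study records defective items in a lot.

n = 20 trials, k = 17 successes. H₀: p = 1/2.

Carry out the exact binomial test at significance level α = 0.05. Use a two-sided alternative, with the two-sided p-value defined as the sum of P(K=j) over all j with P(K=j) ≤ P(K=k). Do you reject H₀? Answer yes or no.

Exact binomial: n=20, k=17, p₀=1/2=0.5000
P(X=j) = C(n,j)·p₀^j·(1−p₀)^(n−j); p = Σ P(X=j) over j with P(X=j) ≤ P(X=17)
p-value (two-sided) = 0.00258
At α=0.05: p < α → reject H₀

reject H₀: yes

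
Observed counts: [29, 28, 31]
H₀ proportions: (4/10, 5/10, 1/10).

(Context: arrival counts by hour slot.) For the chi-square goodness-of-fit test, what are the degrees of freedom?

df = k − 1 = 3 − 1 = 2

degrees of freedom = 2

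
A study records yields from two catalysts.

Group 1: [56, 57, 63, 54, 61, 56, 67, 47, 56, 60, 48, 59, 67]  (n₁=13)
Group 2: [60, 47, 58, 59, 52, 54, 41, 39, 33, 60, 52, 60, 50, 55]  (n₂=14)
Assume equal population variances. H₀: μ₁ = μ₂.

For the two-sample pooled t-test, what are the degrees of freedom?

degrees of freedom = 25

df = n₁ + n₂ − 2 = 13 + 14 − 2 = 25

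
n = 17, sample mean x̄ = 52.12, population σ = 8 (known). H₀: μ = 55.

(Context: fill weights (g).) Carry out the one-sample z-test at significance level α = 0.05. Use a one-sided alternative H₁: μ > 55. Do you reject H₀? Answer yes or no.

reject H₀: no

SE = σ/√n = 8/√17 = 1.9403
z = (x̄−μ₀)/SE = (52.12−55)/1.9403 = -1.4843
p-value (one-sided, H₁ greater) = 0.93114
At α=0.05: p ≥ α → fail to reject H₀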